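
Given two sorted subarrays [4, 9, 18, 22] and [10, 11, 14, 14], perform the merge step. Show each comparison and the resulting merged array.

Merging process:

Compare 4 vs 10: take 4 from left. Merged: [4]
Compare 9 vs 10: take 9 from left. Merged: [4, 9]
Compare 18 vs 10: take 10 from right. Merged: [4, 9, 10]
Compare 18 vs 11: take 11 from right. Merged: [4, 9, 10, 11]
Compare 18 vs 14: take 14 from right. Merged: [4, 9, 10, 11, 14]
Compare 18 vs 14: take 14 from right. Merged: [4, 9, 10, 11, 14, 14]
Append remaining from left: [18, 22]. Merged: [4, 9, 10, 11, 14, 14, 18, 22]

Final merged array: [4, 9, 10, 11, 14, 14, 18, 22]
Total comparisons: 6

The merged array is [4, 9, 10, 11, 14, 14, 18, 22], requiring 6 comparisons. The merge step runs in O(n) time where n is the total number of elements.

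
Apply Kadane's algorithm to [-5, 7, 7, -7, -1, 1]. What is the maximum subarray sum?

Using Kadane's algorithm on [-5, 7, 7, -7, -1, 1]:

Scanning through the array:
Position 1 (value 7): max_ending_here = 7, max_so_far = 7
Position 2 (value 7): max_ending_here = 14, max_so_far = 14
Position 3 (value -7): max_ending_here = 7, max_so_far = 14
Position 4 (value -1): max_ending_here = 6, max_so_far = 14
Position 5 (value 1): max_ending_here = 7, max_so_far = 14

Maximum subarray: [7, 7]
Maximum sum: 14

The maximum subarray is [7, 7] with sum 14. This subarray runs from index 1 to index 2.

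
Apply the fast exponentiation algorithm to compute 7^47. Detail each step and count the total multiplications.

Computing 7^47 by squaring (build up from 7^1; each line after the first costs one multiplication):

7^1 = 7
7^2 = (7^1)^2 = 7^2 = 49
7^4 = (7^2)^2 = 49^2 = 2401
7^5 = 7 * 7^4 = 7 * 2401 = 16807
7^10 = (7^5)^2 = 16807^2 = 282475249
7^11 = 7 * 7^10 = 7 * 282475249 = 1977326743
7^22 = (7^11)^2 = 1977326743^2 = 3909821048582988049
7^23 = 7 * 7^22 = 7 * 3909821048582988049 = 27368747340080916343
7^46 = (7^23)^2 = 27368747340080916343^2 = 749048330965186233494494102694564493649
7^47 = 7 * 7^46 = 7 * 749048330965186233494494102694564493649 = 5243338316756303634461458718861951455543

Result: 5243338316756303634461458718861951455543
Multiplications needed: 9 (9 lines after 7^1)

7^47 = 5243338316756303634461458718861951455543. Using exponentiation by squaring, this requires 9 multiplications. The key idea: if the exponent is even, square the half-power; if odd, multiply by the base once.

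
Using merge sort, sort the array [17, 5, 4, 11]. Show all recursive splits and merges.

Merge sort trace:

Split: [17, 5, 4, 11] -> [17, 5] and [4, 11]
  Split: [17, 5] -> [17] and [5]
  Merge: [17] + [5] -> [5, 17]
  Split: [4, 11] -> [4] and [11]
  Merge: [4] + [11] -> [4, 11]
Merge: [5, 17] + [4, 11] -> [4, 5, 11, 17]

Final sorted array: [4, 5, 11, 17]

The merge sort proceeds by recursively splitting the array and merging sorted halves.
After all merges, the sorted array is [4, 5, 11, 17].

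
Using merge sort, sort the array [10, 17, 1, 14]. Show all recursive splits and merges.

Merge sort trace:

Split: [10, 17, 1, 14] -> [10, 17] and [1, 14]
  Split: [10, 17] -> [10] and [17]
  Merge: [10] + [17] -> [10, 17]
  Split: [1, 14] -> [1] and [14]
  Merge: [1] + [14] -> [1, 14]
Merge: [10, 17] + [1, 14] -> [1, 10, 14, 17]

Final sorted array: [1, 10, 14, 17]

The merge sort proceeds by recursively splitting the array and merging sorted halves.
After all merges, the sorted array is [1, 10, 14, 17].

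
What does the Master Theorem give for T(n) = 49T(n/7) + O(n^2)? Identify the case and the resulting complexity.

Master Theorem for T(n) = 49T(n/7) + O(n^2):

a = 49, b = 7, c = 2
log_b(a) = log_7(49) = 2.0000

Case 2: c = 2 = log_7(49) = 2.0000
T(n) = O(n^2 log n) = O(n^2 log n)

For T(n) = 49T(n/7) + O(n^2): log_7(49) = 2.0000. This is Case 2 of the Master Theorem (c = log_b(a), equal work at all levels), giving O(n^2 log n).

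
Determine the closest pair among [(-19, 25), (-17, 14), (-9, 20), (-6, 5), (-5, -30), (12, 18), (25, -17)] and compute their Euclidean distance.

Computing all pairwise distances among 7 points:

d((-19, 25), (-17, 14)) = 11.1803
d((-19, 25), (-9, 20)) = 11.1803
d((-19, 25), (-6, 5)) = 23.8537
d((-19, 25), (-5, -30)) = 56.7539
d((-19, 25), (12, 18)) = 31.7805
d((-19, 25), (25, -17)) = 60.8276
d((-17, 14), (-9, 20)) = 10.0 <-- minimum
d((-17, 14), (-6, 5)) = 14.2127
d((-17, 14), (-5, -30)) = 45.607
d((-17, 14), (12, 18)) = 29.2746
d((-17, 14), (25, -17)) = 52.2015
d((-9, 20), (-6, 5)) = 15.2971
d((-9, 20), (-5, -30)) = 50.1597
d((-9, 20), (12, 18)) = 21.095
d((-9, 20), (25, -17)) = 50.2494
d((-6, 5), (-5, -30)) = 35.0143
d((-6, 5), (12, 18)) = 22.2036
d((-6, 5), (25, -17)) = 38.0132
d((-5, -30), (12, 18)) = 50.9215
d((-5, -30), (25, -17)) = 32.6956
d((12, 18), (25, -17)) = 37.3363

Closest pair: (-17, 14) and (-9, 20) with distance 10.0

The closest pair is (-17, 14) and (-9, 20) with Euclidean distance 10.0. For 7 points, brute-force pairwise comparison is shown above. For large n, the divide-and-conquer algorithm (sort by x, recurse on halves, check the dividing strip) achieves O(n log n).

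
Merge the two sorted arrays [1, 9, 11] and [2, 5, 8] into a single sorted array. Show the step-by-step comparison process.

Merging process:

Compare 1 vs 2: take 1 from left. Merged: [1]
Compare 9 vs 2: take 2 from right. Merged: [1, 2]
Compare 9 vs 5: take 5 from right. Merged: [1, 2, 5]
Compare 9 vs 8: take 8 from right. Merged: [1, 2, 5, 8]
Append remaining from left: [9, 11]. Merged: [1, 2, 5, 8, 9, 11]

Final merged array: [1, 2, 5, 8, 9, 11]
Total comparisons: 4

The merged array is [1, 2, 5, 8, 9, 11], requiring 4 comparisons. The merge step runs in O(n) time where n is the total number of elements.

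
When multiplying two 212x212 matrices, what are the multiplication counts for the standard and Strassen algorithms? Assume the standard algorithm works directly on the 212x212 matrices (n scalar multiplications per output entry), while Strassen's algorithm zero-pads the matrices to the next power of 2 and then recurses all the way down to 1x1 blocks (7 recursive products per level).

Matrix multiplication for 212x212 matrices:

Strassen's algorithm requires power-of-2 dimensions. Pad 212x212 to 256x256 (next power of 2).

Standard algorithm: 212^3 = 9528128 multiplications
Strassen's algorithm: 7^(log2(256)) = 7^8 = 5764801 multiplications
Savings: 9528128 - 5764801 = 3763327 multiplications

Standard: 9528128 multiplications (212^3). Strassen: 5764801 multiplications (7^8, after padding to 256x256). Strassen reduces 8 recursive multiplications to 7 at each level.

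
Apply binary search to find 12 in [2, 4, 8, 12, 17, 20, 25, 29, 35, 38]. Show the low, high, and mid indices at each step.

Binary search for 12 in [2, 4, 8, 12, 17, 20, 25, 29, 35, 38]:

lo=0, hi=9, mid=4, arr[mid]=17 -> 17 > 12, search left half
lo=0, hi=3, mid=1, arr[mid]=4 -> 4 < 12, search right half
lo=2, hi=3, mid=2, arr[mid]=8 -> 8 < 12, search right half
lo=3, hi=3, mid=3, arr[mid]=12 -> Found target at index 3!

Binary search finds 12 at index 3 after 4 comparisons. The search repeatedly halves the search space by comparing with the middle element.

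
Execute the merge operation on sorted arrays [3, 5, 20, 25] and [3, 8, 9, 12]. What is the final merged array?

Merging process:

Compare 3 vs 3: take 3 from left. Merged: [3]
Compare 5 vs 3: take 3 from right. Merged: [3, 3]
Compare 5 vs 8: take 5 from left. Merged: [3, 3, 5]
Compare 20 vs 8: take 8 from right. Merged: [3, 3, 5, 8]
Compare 20 vs 9: take 9 from right. Merged: [3, 3, 5, 8, 9]
Compare 20 vs 12: take 12 from right. Merged: [3, 3, 5, 8, 9, 12]
Append remaining from left: [20, 25]. Merged: [3, 3, 5, 8, 9, 12, 20, 25]

Final merged array: [3, 3, 5, 8, 9, 12, 20, 25]
Total comparisons: 6

The merged array is [3, 3, 5, 8, 9, 12, 20, 25], requiring 6 comparisons. The merge step runs in O(n) time where n is the total number of elements.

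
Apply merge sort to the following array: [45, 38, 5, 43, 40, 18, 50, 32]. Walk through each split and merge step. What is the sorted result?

Merge sort trace:

Split: [45, 38, 5, 43, 40, 18, 50, 32] -> [45, 38, 5, 43] and [40, 18, 50, 32]
  Split: [45, 38, 5, 43] -> [45, 38] and [5, 43]
    Split: [45, 38] -> [45] and [38]
    Merge: [45] + [38] -> [38, 45]
    Split: [5, 43] -> [5] and [43]
    Merge: [5] + [43] -> [5, 43]
  Merge: [38, 45] + [5, 43] -> [5, 38, 43, 45]
  Split: [40, 18, 50, 32] -> [40, 18] and [50, 32]
    Split: [40, 18] -> [40] and [18]
    Merge: [40] + [18] -> [18, 40]
    Split: [50, 32] -> [50] and [32]
    Merge: [50] + [32] -> [32, 50]
  Merge: [18, 40] + [32, 50] -> [18, 32, 40, 50]
Merge: [5, 38, 43, 45] + [18, 32, 40, 50] -> [5, 18, 32, 38, 40, 43, 45, 50]

Final sorted array: [5, 18, 32, 38, 40, 43, 45, 50]

The merge sort proceeds by recursively splitting the array and merging sorted halves.
After all merges, the sorted array is [5, 18, 32, 38, 40, 43, 45, 50].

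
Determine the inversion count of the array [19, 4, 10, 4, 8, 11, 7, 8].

Finding inversions in [19, 4, 10, 4, 8, 11, 7, 8]:

(0, 1): arr[0]=19 > arr[1]=4
(0, 2): arr[0]=19 > arr[2]=10
(0, 3): arr[0]=19 > arr[3]=4
(0, 4): arr[0]=19 > arr[4]=8
(0, 5): arr[0]=19 > arr[5]=11
(0, 6): arr[0]=19 > arr[6]=7
(0, 7): arr[0]=19 > arr[7]=8
(2, 3): arr[2]=10 > arr[3]=4
(2, 4): arr[2]=10 > arr[4]=8
(2, 6): arr[2]=10 > arr[6]=7
(2, 7): arr[2]=10 > arr[7]=8
(4, 6): arr[4]=8 > arr[6]=7
(5, 6): arr[5]=11 > arr[6]=7
(5, 7): arr[5]=11 > arr[7]=8

Total inversions: 14

The array has 14 inversion(s): (0,1), (0,2), (0,3), (0,4), (0,5), (0,6), (0,7), (2,3), (2,4), (2,6), (2,7), (4,6), (5,6), (5,7). Each pair (i,j) satisfies i < j and arr[i] > arr[j].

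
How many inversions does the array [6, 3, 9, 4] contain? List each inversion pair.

Finding inversions in [6, 3, 9, 4]:

(0, 1): arr[0]=6 > arr[1]=3
(0, 3): arr[0]=6 > arr[3]=4
(2, 3): arr[2]=9 > arr[3]=4

Total inversions: 3

The array has 3 inversion(s): (0,1), (0,3), (2,3). Each pair (i,j) satisfies i < j and arr[i] > arr[j].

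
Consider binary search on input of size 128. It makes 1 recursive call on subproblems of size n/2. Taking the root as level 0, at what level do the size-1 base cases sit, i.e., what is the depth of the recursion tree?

For divide and conquer with division factor 2:

Problem sizes at each level:
Level 0: 128
Level 1: 64
Level 2: 32
Level 3: 16
Level 4: 8
Level 5: 4
Level 6: 2
Level 7: 1

The root is level 0 and the size-1 base case is level 7 (the tree spans levels 0 through 7, i.e. 8 levels counting the root), so the depth is the number of divisions: log_2(128) = 7

The recursion tree depth is log_2(128) = 7. At each level, the problem size is divided by 2, so it takes 7 divisions to reduce to a base case of size 1. The algorithm makes 1 recursive call at each level.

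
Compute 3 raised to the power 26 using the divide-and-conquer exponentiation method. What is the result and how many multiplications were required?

Computing 3^26 by squaring (build up from 3^1; each line after the first costs one multiplication):

3^1 = 3
3^2 = (3^1)^2 = 3^2 = 9
3^3 = 3 * 3^2 = 3 * 9 = 27
3^6 = (3^3)^2 = 27^2 = 729
3^12 = (3^6)^2 = 729^2 = 531441
3^13 = 3 * 3^12 = 3 * 531441 = 1594323
3^26 = (3^13)^2 = 1594323^2 = 2541865828329

Result: 2541865828329
Multiplications needed: 6 (6 lines after 3^1)

3^26 = 2541865828329. Using exponentiation by squaring, this requires 6 multiplications. The key idea: if the exponent is even, square the half-power; if odd, multiply by the base once.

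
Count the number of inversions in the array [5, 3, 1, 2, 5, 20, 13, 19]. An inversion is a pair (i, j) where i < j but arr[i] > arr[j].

Finding inversions in [5, 3, 1, 2, 5, 20, 13, 19]:

(0, 1): arr[0]=5 > arr[1]=3
(0, 2): arr[0]=5 > arr[2]=1
(0, 3): arr[0]=5 > arr[3]=2
(1, 2): arr[1]=3 > arr[2]=1
(1, 3): arr[1]=3 > arr[3]=2
(5, 6): arr[5]=20 > arr[6]=13
(5, 7): arr[5]=20 > arr[7]=19

Total inversions: 7

The array has 7 inversion(s): (0,1), (0,2), (0,3), (1,2), (1,3), (5,6), (5,7). Each pair (i,j) satisfies i < j and arr[i] > arr[j].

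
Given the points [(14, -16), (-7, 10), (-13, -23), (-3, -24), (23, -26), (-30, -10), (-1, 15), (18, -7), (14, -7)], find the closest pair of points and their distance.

Computing all pairwise distances among 9 points:

d((14, -16), (-7, 10)) = 33.4215
d((14, -16), (-13, -23)) = 27.8927
d((14, -16), (-3, -24)) = 18.7883
d((14, -16), (23, -26)) = 13.4536
d((14, -16), (-30, -10)) = 44.4072
d((14, -16), (-1, 15)) = 34.4384
d((14, -16), (18, -7)) = 9.8489
d((14, -16), (14, -7)) = 9.0
d((-7, 10), (-13, -23)) = 33.541
d((-7, 10), (-3, -24)) = 34.2345
d((-7, 10), (23, -26)) = 46.8615
d((-7, 10), (-30, -10)) = 30.4795
d((-7, 10), (-1, 15)) = 7.8102
d((-7, 10), (18, -7)) = 30.2324
d((-7, 10), (14, -7)) = 27.0185
d((-13, -23), (-3, -24)) = 10.0499
d((-13, -23), (23, -26)) = 36.1248
d((-13, -23), (-30, -10)) = 21.4009
d((-13, -23), (-1, 15)) = 39.8497
d((-13, -23), (18, -7)) = 34.8855
d((-13, -23), (14, -7)) = 31.3847
d((-3, -24), (23, -26)) = 26.0768
d((-3, -24), (-30, -10)) = 30.4138
d((-3, -24), (-1, 15)) = 39.0512
d((-3, -24), (18, -7)) = 27.0185
d((-3, -24), (14, -7)) = 24.0416
d((23, -26), (-30, -10)) = 55.3624
d((23, -26), (-1, 15)) = 47.5079
d((23, -26), (18, -7)) = 19.6469
d((23, -26), (14, -7)) = 21.0238
d((-30, -10), (-1, 15)) = 38.2884
d((-30, -10), (18, -7)) = 48.0937
d((-30, -10), (14, -7)) = 44.1022
d((-1, 15), (18, -7)) = 29.0689
d((-1, 15), (14, -7)) = 26.6271
d((18, -7), (14, -7)) = 4.0 <-- minimum

Closest pair: (18, -7) and (14, -7) with distance 4.0

The closest pair is (18, -7) and (14, -7) with Euclidean distance 4.0. For 9 points, brute-force pairwise comparison is shown above. For large n, the divide-and-conquer algorithm (sort by x, recurse on halves, check the dividing strip) achieves O(n log n).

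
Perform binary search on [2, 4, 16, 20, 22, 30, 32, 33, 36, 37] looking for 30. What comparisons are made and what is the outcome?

Binary search for 30 in [2, 4, 16, 20, 22, 30, 32, 33, 36, 37]:

lo=0, hi=9, mid=4, arr[mid]=22 -> 22 < 30, search right half
lo=5, hi=9, mid=7, arr[mid]=33 -> 33 > 30, search left half
lo=5, hi=6, mid=5, arr[mid]=30 -> Found target at index 5!

Binary search finds 30 at index 5 after 3 comparisons. The search repeatedly halves the search space by comparing with the middle element.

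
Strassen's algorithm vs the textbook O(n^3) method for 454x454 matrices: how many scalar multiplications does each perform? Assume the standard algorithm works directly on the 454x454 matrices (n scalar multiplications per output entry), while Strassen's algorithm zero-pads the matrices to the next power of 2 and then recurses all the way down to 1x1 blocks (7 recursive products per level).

Matrix multiplication for 454x454 matrices:

Strassen's algorithm requires power-of-2 dimensions. Pad 454x454 to 512x512 (next power of 2).

Standard algorithm: 454^3 = 93576664 multiplications
Strassen's algorithm: 7^(log2(512)) = 7^9 = 40353607 multiplications
Savings: 93576664 - 40353607 = 53223057 multiplications

Standard: 93576664 multiplications (454^3). Strassen: 40353607 multiplications (7^9, after padding to 512x512). Strassen reduces 8 recursive multiplications to 7 at each level.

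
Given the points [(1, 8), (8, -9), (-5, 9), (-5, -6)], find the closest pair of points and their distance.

Computing all pairwise distances among 4 points:

d((1, 8), (8, -9)) = 18.3848
d((1, 8), (-5, 9)) = 6.0828 <-- minimum
d((1, 8), (-5, -6)) = 15.2315
d((8, -9), (-5, 9)) = 22.2036
d((8, -9), (-5, -6)) = 13.3417
d((-5, 9), (-5, -6)) = 15.0

Closest pair: (1, 8) and (-5, 9) with distance 6.0828

The closest pair is (1, 8) and (-5, 9) with Euclidean distance 6.0828. For 4 points, brute-force pairwise comparison is shown above. For large n, the divide-and-conquer algorithm (sort by x, recurse on halves, check the dividing strip) achieves O(n log n).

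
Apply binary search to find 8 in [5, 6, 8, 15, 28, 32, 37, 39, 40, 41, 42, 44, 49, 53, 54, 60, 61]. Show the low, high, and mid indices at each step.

Binary search for 8 in [5, 6, 8, 15, 28, 32, 37, 39, 40, 41, 42, 44, 49, 53, 54, 60, 61]:

lo=0, hi=16, mid=8, arr[mid]=40 -> 40 > 8, search left half
lo=0, hi=7, mid=3, arr[mid]=15 -> 15 > 8, search left half
lo=0, hi=2, mid=1, arr[mid]=6 -> 6 < 8, search right half
lo=2, hi=2, mid=2, arr[mid]=8 -> Found target at index 2!

Binary search finds 8 at index 2 after 4 comparisons. The search repeatedly halves the search space by comparing with the middle element.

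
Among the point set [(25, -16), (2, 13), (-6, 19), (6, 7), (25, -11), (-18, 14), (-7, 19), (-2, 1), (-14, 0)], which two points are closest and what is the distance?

Computing all pairwise distances among 9 points:

d((25, -16), (2, 13)) = 37.0135
d((25, -16), (-6, 19)) = 46.7547
d((25, -16), (6, 7)) = 29.8329
d((25, -16), (25, -11)) = 5.0
d((25, -16), (-18, 14)) = 52.4309
d((25, -16), (-7, 19)) = 47.4236
d((25, -16), (-2, 1)) = 31.9061
d((25, -16), (-14, 0)) = 42.1545
d((2, 13), (-6, 19)) = 10.0
d((2, 13), (6, 7)) = 7.2111
d((2, 13), (25, -11)) = 33.2415
d((2, 13), (-18, 14)) = 20.025
d((2, 13), (-7, 19)) = 10.8167
d((2, 13), (-2, 1)) = 12.6491
d((2, 13), (-14, 0)) = 20.6155
d((-6, 19), (6, 7)) = 16.9706
d((-6, 19), (25, -11)) = 43.1393
d((-6, 19), (-18, 14)) = 13.0
d((-6, 19), (-7, 19)) = 1.0 <-- minimum
d((-6, 19), (-2, 1)) = 18.4391
d((-6, 19), (-14, 0)) = 20.6155
d((6, 7), (25, -11)) = 26.1725
d((6, 7), (-18, 14)) = 25.0
d((6, 7), (-7, 19)) = 17.6918
d((6, 7), (-2, 1)) = 10.0
d((6, 7), (-14, 0)) = 21.1896
d((25, -11), (-18, 14)) = 49.7393
d((25, -11), (-7, 19)) = 43.8634
d((25, -11), (-2, 1)) = 29.5466
d((25, -11), (-14, 0)) = 40.5216
d((-18, 14), (-7, 19)) = 12.083
d((-18, 14), (-2, 1)) = 20.6155
d((-18, 14), (-14, 0)) = 14.5602
d((-7, 19), (-2, 1)) = 18.6815
d((-7, 19), (-14, 0)) = 20.2485
d((-2, 1), (-14, 0)) = 12.0416

Closest pair: (-6, 19) and (-7, 19) with distance 1.0

The closest pair is (-6, 19) and (-7, 19) with Euclidean distance 1.0. For 9 points, brute-force pairwise comparison is shown above. For large n, the divide-and-conquer algorithm (sort by x, recurse on halves, check the dividing strip) achieves O(n log n).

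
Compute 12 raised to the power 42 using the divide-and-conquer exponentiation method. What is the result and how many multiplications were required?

Computing 12^42 by squaring (build up from 12^1; each line after the first costs one multiplication):

12^1 = 12
12^2 = (12^1)^2 = 12^2 = 144
12^4 = (12^2)^2 = 144^2 = 20736
12^5 = 12 * 12^4 = 12 * 20736 = 248832
12^10 = (12^5)^2 = 248832^2 = 61917364224
12^20 = (12^10)^2 = 61917364224^2 = 3833759992447475122176
12^21 = 12 * 12^20 = 12 * 3833759992447475122176 = 46005119909369701466112
12^42 = (12^21)^2 = 46005119909369701466112^2 = 2116471057875484488839167999221661362284396544

Result: 2116471057875484488839167999221661362284396544
Multiplications needed: 7 (7 lines after 12^1)

12^42 = 2116471057875484488839167999221661362284396544. Using exponentiation by squaring, this requires 7 multiplications. The key idea: if the exponent is even, square the half-power; if odd, multiply by the base once.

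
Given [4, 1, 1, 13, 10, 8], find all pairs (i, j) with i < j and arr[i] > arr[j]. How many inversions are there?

Finding inversions in [4, 1, 1, 13, 10, 8]:

(0, 1): arr[0]=4 > arr[1]=1
(0, 2): arr[0]=4 > arr[2]=1
(3, 4): arr[3]=13 > arr[4]=10
(3, 5): arr[3]=13 > arr[5]=8
(4, 5): arr[4]=10 > arr[5]=8

Total inversions: 5

The array has 5 inversion(s): (0,1), (0,2), (3,4), (3,5), (4,5). Each pair (i,j) satisfies i < j and arr[i] > arr[j].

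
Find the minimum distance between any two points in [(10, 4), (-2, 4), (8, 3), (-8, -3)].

Computing all pairwise distances among 4 points:

d((10, 4), (-2, 4)) = 12.0
d((10, 4), (8, 3)) = 2.2361 <-- minimum
d((10, 4), (-8, -3)) = 19.3132
d((-2, 4), (8, 3)) = 10.0499
d((-2, 4), (-8, -3)) = 9.2195
d((8, 3), (-8, -3)) = 17.088

Closest pair: (10, 4) and (8, 3) with distance 2.2361

The closest pair is (10, 4) and (8, 3) with Euclidean distance 2.2361. For 4 points, brute-force pairwise comparison is shown above. For large n, the divide-and-conquer algorithm (sort by x, recurse on halves, check the dividing strip) achieves O(n log n).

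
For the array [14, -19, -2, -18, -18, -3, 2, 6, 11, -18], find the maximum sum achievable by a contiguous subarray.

Using Kadane's algorithm on [14, -19, -2, -18, -18, -3, 2, 6, 11, -18]:

Scanning through the array:
Position 1 (value -19): max_ending_here = -5, max_so_far = 14
Position 2 (value -2): max_ending_here = -2, max_so_far = 14
Position 3 (value -18): max_ending_here = -18, max_so_far = 14
Position 4 (value -18): max_ending_here = -18, max_so_far = 14
Position 5 (value -3): max_ending_here = -3, max_so_far = 14
Position 6 (value 2): max_ending_here = 2, max_so_far = 14
Position 7 (value 6): max_ending_here = 8, max_so_far = 14
Position 8 (value 11): max_ending_here = 19, max_so_far = 19
Position 9 (value -18): max_ending_here = 1, max_so_far = 19

Maximum subarray: [2, 6, 11]
Maximum sum: 19

The maximum subarray is [2, 6, 11] with sum 19. This subarray runs from index 6 to index 8.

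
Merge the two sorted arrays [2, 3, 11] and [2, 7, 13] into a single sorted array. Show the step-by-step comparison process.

Merging process:

Compare 2 vs 2: take 2 from left. Merged: [2]
Compare 3 vs 2: take 2 from right. Merged: [2, 2]
Compare 3 vs 7: take 3 from left. Merged: [2, 2, 3]
Compare 11 vs 7: take 7 from right. Merged: [2, 2, 3, 7]
Compare 11 vs 13: take 11 from left. Merged: [2, 2, 3, 7, 11]
Append remaining from right: [13]. Merged: [2, 2, 3, 7, 11, 13]

Final merged array: [2, 2, 3, 7, 11, 13]
Total comparisons: 5

The merged array is [2, 2, 3, 7, 11, 13], requiring 5 comparisons. The merge step runs in O(n) time where n is the total number of elements.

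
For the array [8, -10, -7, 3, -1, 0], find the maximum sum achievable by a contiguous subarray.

Using Kadane's algorithm on [8, -10, -7, 3, -1, 0]:

Scanning through the array:
Position 1 (value -10): max_ending_here = -2, max_so_far = 8
Position 2 (value -7): max_ending_here = -7, max_so_far = 8
Position 3 (value 3): max_ending_here = 3, max_so_far = 8
Position 4 (value -1): max_ending_here = 2, max_so_far = 8
Position 5 (value 0): max_ending_here = 2, max_so_far = 8

Maximum subarray: [8]
Maximum sum: 8

The maximum subarray is [8] with sum 8. This subarray runs from index 0 to index 0.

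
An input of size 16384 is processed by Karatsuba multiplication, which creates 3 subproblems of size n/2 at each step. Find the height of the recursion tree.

For divide and conquer with division factor 2:

Problem sizes at each level:
Level 0: 16384
Level 1: 8192
Level 2: 4096
Level 3: 2048
Level 4: 1024
Level 5: 512
Level 6: 256
Level 7: 128
Level 8: 64
Level 9: 32
Level 10: 16
Level 11: 8
Level 12: 4
Level 13: 2
Level 14: 1

The root is level 0 and the size-1 base case is level 14 (the tree spans levels 0 through 14, i.e. 15 levels counting the root), so the depth is the number of divisions: log_2(16384) = 14

The recursion tree depth is log_2(16384) = 14. At each level, the problem size is divided by 2, so it takes 14 divisions to reduce to a base case of size 1. The algorithm makes 3 recursive calls at each level.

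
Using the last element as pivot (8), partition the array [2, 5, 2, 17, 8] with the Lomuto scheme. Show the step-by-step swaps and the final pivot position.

Lomuto partition with pivot = 8:

Initial array: [2, 5, 2, 17, 8]

arr[0]=2 <= 8: swap with position 0, array becomes [2, 5, 2, 17, 8]
arr[1]=5 <= 8: swap with position 1, array becomes [2, 5, 2, 17, 8]
arr[2]=2 <= 8: swap with position 2, array becomes [2, 5, 2, 17, 8]
arr[3]=17 > 8: no swap

Place pivot at position 3: [2, 5, 2, 8, 17]
Pivot position: 3

After partitioning with pivot 8, the array becomes [2, 5, 2, 8, 17]. The pivot is placed at index 3. All elements to the left of the pivot are <= 8, and all elements to the right are > 8.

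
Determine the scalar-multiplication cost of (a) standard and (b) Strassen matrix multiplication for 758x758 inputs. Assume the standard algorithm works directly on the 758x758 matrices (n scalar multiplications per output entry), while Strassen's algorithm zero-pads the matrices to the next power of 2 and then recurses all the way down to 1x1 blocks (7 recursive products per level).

Matrix multiplication for 758x758 matrices:

Strassen's algorithm requires power-of-2 dimensions. Pad 758x758 to 1024x1024 (next power of 2).

Standard algorithm: 758^3 = 435519512 multiplications
Strassen's algorithm: 7^(log2(1024)) = 7^10 = 282475249 multiplications
Savings: 435519512 - 282475249 = 153044263 multiplications

Standard: 435519512 multiplications (758^3). Strassen: 282475249 multiplications (7^10, after padding to 1024x1024). Strassen reduces 8 recursive multiplications to 7 at each level.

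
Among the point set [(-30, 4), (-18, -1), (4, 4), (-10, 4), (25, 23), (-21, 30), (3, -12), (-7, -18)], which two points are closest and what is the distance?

Computing all pairwise distances among 8 points:

d((-30, 4), (-18, -1)) = 13.0
d((-30, 4), (4, 4)) = 34.0
d((-30, 4), (-10, 4)) = 20.0
d((-30, 4), (25, 23)) = 58.1893
d((-30, 4), (-21, 30)) = 27.5136
d((-30, 4), (3, -12)) = 36.6742
d((-30, 4), (-7, -18)) = 31.8277
d((-18, -1), (4, 4)) = 22.561
d((-18, -1), (-10, 4)) = 9.434 <-- minimum
d((-18, -1), (25, 23)) = 49.2443
d((-18, -1), (-21, 30)) = 31.1448
d((-18, -1), (3, -12)) = 23.7065
d((-18, -1), (-7, -18)) = 20.2485
d((4, 4), (-10, 4)) = 14.0
d((4, 4), (25, 23)) = 28.3196
d((4, 4), (-21, 30)) = 36.0694
d((4, 4), (3, -12)) = 16.0312
d((4, 4), (-7, -18)) = 24.5967
d((-10, 4), (25, 23)) = 39.8246
d((-10, 4), (-21, 30)) = 28.2312
d((-10, 4), (3, -12)) = 20.6155
d((-10, 4), (-7, -18)) = 22.2036
d((25, 23), (-21, 30)) = 46.5296
d((25, 23), (3, -12)) = 41.3401
d((25, 23), (-7, -18)) = 52.0096
d((-21, 30), (3, -12)) = 48.3735
d((-21, 30), (-7, -18)) = 50.0
d((3, -12), (-7, -18)) = 11.6619

Closest pair: (-18, -1) and (-10, 4) with distance 9.434

The closest pair is (-18, -1) and (-10, 4) with Euclidean distance 9.434. For 8 points, brute-force pairwise comparison is shown above. For large n, the divide-and-conquer algorithm (sort by x, recurse on halves, check the dividing strip) achieves O(n log n).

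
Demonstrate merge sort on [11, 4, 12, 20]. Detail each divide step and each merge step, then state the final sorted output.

Merge sort trace:

Split: [11, 4, 12, 20] -> [11, 4] and [12, 20]
  Split: [11, 4] -> [11] and [4]
  Merge: [11] + [4] -> [4, 11]
  Split: [12, 20] -> [12] and [20]
  Merge: [12] + [20] -> [12, 20]
Merge: [4, 11] + [12, 20] -> [4, 11, 12, 20]

Final sorted array: [4, 11, 12, 20]

The merge sort proceeds by recursively splitting the array and merging sorted halves.
After all merges, the sorted array is [4, 11, 12, 20].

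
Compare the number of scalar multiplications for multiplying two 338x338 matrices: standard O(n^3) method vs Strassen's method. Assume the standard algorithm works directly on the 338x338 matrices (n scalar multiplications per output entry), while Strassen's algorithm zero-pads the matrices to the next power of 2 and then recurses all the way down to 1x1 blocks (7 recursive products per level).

Matrix multiplication for 338x338 matrices:

Strassen's algorithm requires power-of-2 dimensions. Pad 338x338 to 512x512 (next power of 2).

Standard algorithm: 338^3 = 38614472 multiplications
Strassen's algorithm: 7^(log2(512)) = 7^9 = 40353607 multiplications
Difference: 38614472 - 40353607 = -1739135 (Strassen uses MORE here due to padding overhead — for small or just-over-power-of-2 n, padding can outweigh the per-level savings)

Standard: 38614472 multiplications (338^3). Strassen: 40353607 multiplications (7^9, after padding to 512x512). Strassen reduces 8 recursive multiplications to 7 at each level.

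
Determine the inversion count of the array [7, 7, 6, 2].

Finding inversions in [7, 7, 6, 2]:

(0, 2): arr[0]=7 > arr[2]=6
(0, 3): arr[0]=7 > arr[3]=2
(1, 2): arr[1]=7 > arr[2]=6
(1, 3): arr[1]=7 > arr[3]=2
(2, 3): arr[2]=6 > arr[3]=2

Total inversions: 5

The array has 5 inversion(s): (0,2), (0,3), (1,2), (1,3), (2,3). Each pair (i,j) satisfies i < j and arr[i] > arr[j].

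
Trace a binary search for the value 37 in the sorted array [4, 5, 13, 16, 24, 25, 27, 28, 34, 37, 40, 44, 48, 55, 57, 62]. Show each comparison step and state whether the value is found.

Binary search for 37 in [4, 5, 13, 16, 24, 25, 27, 28, 34, 37, 40, 44, 48, 55, 57, 62]:

lo=0, hi=15, mid=7, arr[mid]=28 -> 28 < 37, search right half
lo=8, hi=15, mid=11, arr[mid]=44 -> 44 > 37, search left half
lo=8, hi=10, mid=9, arr[mid]=37 -> Found target at index 9!

Binary search finds 37 at index 9 after 3 comparisons. The search repeatedly halves the search space by comparing with the middle element.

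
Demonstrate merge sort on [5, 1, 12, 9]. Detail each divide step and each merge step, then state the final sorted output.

Merge sort trace:

Split: [5, 1, 12, 9] -> [5, 1] and [12, 9]
  Split: [5, 1] -> [5] and [1]
  Merge: [5] + [1] -> [1, 5]
  Split: [12, 9] -> [12] and [9]
  Merge: [12] + [9] -> [9, 12]
Merge: [1, 5] + [9, 12] -> [1, 5, 9, 12]

Final sorted array: [1, 5, 9, 12]

The merge sort proceeds by recursively splitting the array and merging sorted halves.
After all merges, the sorted array is [1, 5, 9, 12].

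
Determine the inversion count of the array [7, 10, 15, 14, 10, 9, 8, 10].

Finding inversions in [7, 10, 15, 14, 10, 9, 8, 10]:

(1, 5): arr[1]=10 > arr[5]=9
(1, 6): arr[1]=10 > arr[6]=8
(2, 3): arr[2]=15 > arr[3]=14
(2, 4): arr[2]=15 > arr[4]=10
(2, 5): arr[2]=15 > arr[5]=9
(2, 6): arr[2]=15 > arr[6]=8
(2, 7): arr[2]=15 > arr[7]=10
(3, 4): arr[3]=14 > arr[4]=10
(3, 5): arr[3]=14 > arr[5]=9
(3, 6): arr[3]=14 > arr[6]=8
(3, 7): arr[3]=14 > arr[7]=10
(4, 5): arr[4]=10 > arr[5]=9
(4, 6): arr[4]=10 > arr[6]=8
(5, 6): arr[5]=9 > arr[6]=8

Total inversions: 14

The array has 14 inversion(s): (1,5), (1,6), (2,3), (2,4), (2,5), (2,6), (2,7), (3,4), (3,5), (3,6), (3,7), (4,5), (4,6), (5,6). Each pair (i,j) satisfies i < j and arr[i] > arr[j].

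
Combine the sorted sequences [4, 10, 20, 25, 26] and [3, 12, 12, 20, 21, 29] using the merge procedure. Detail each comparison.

Merging process:

Compare 4 vs 3: take 3 from right. Merged: [3]
Compare 4 vs 12: take 4 from left. Merged: [3, 4]
Compare 10 vs 12: take 10 from left. Merged: [3, 4, 10]
Compare 20 vs 12: take 12 from right. Merged: [3, 4, 10, 12]
Compare 20 vs 12: take 12 from right. Merged: [3, 4, 10, 12, 12]
Compare 20 vs 20: take 20 from left. Merged: [3, 4, 10, 12, 12, 20]
Compare 25 vs 20: take 20 from right. Merged: [3, 4, 10, 12, 12, 20, 20]
Compare 25 vs 21: take 21 from right. Merged: [3, 4, 10, 12, 12, 20, 20, 21]
Compare 25 vs 29: take 25 from left. Merged: [3, 4, 10, 12, 12, 20, 20, 21, 25]
Compare 26 vs 29: take 26 from left. Merged: [3, 4, 10, 12, 12, 20, 20, 21, 25, 26]
Append remaining from right: [29]. Merged: [3, 4, 10, 12, 12, 20, 20, 21, 25, 26, 29]

Final merged array: [3, 4, 10, 12, 12, 20, 20, 21, 25, 26, 29]
Total comparisons: 10

The merged array is [3, 4, 10, 12, 12, 20, 20, 21, 25, 26, 29], requiring 10 comparisons. The merge step runs in O(n) time where n is the total number of elements.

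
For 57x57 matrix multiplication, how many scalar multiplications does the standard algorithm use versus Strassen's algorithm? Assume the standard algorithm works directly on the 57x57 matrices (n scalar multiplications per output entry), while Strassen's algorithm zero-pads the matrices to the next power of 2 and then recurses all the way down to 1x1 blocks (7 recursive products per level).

Matrix multiplication for 57x57 matrices:

Strassen's algorithm requires power-of-2 dimensions. Pad 57x57 to 64x64 (next power of 2).

Standard algorithm: 57^3 = 185193 multiplications
Strassen's algorithm: 7^(log2(64)) = 7^6 = 117649 multiplications
Savings: 185193 - 117649 = 67544 multiplications

Standard: 185193 multiplications (57^3). Strassen: 117649 multiplications (7^6, after padding to 64x64). Strassen reduces 8 recursive multiplications to 7 at each level.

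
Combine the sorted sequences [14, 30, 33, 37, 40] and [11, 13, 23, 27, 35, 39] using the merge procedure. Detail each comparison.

Merging process:

Compare 14 vs 11: take 11 from right. Merged: [11]
Compare 14 vs 13: take 13 from right. Merged: [11, 13]
Compare 14 vs 23: take 14 from left. Merged: [11, 13, 14]
Compare 30 vs 23: take 23 from right. Merged: [11, 13, 14, 23]
Compare 30 vs 27: take 27 from right. Merged: [11, 13, 14, 23, 27]
Compare 30 vs 35: take 30 from left. Merged: [11, 13, 14, 23, 27, 30]
Compare 33 vs 35: take 33 from left. Merged: [11, 13, 14, 23, 27, 30, 33]
Compare 37 vs 35: take 35 from right. Merged: [11, 13, 14, 23, 27, 30, 33, 35]
Compare 37 vs 39: take 37 from left. Merged: [11, 13, 14, 23, 27, 30, 33, 35, 37]
Compare 40 vs 39: take 39 from right. Merged: [11, 13, 14, 23, 27, 30, 33, 35, 37, 39]
Append remaining from left: [40]. Merged: [11, 13, 14, 23, 27, 30, 33, 35, 37, 39, 40]

Final merged array: [11, 13, 14, 23, 27, 30, 33, 35, 37, 39, 40]
Total comparisons: 10

The merged array is [11, 13, 14, 23, 27, 30, 33, 35, 37, 39, 40], requiring 10 comparisons. The merge step runs in O(n) time where n is the total number of elements.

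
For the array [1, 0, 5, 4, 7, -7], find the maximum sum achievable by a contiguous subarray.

Using Kadane's algorithm on [1, 0, 5, 4, 7, -7]:

Scanning through the array:
Position 1 (value 0): max_ending_here = 1, max_so_far = 1
Position 2 (value 5): max_ending_here = 6, max_so_far = 6
Position 3 (value 4): max_ending_here = 10, max_so_far = 10
Position 4 (value 7): max_ending_here = 17, max_so_far = 17
Position 5 (value -7): max_ending_here = 10, max_so_far = 17

Maximum subarray: [1, 0, 5, 4, 7]
Maximum sum: 17

The maximum subarray is [1, 0, 5, 4, 7] with sum 17. This subarray runs from index 0 to index 4.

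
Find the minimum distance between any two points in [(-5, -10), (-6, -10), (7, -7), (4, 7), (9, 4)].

Computing all pairwise distances among 5 points:

d((-5, -10), (-6, -10)) = 1.0 <-- minimum
d((-5, -10), (7, -7)) = 12.3693
d((-5, -10), (4, 7)) = 19.2354
d((-5, -10), (9, 4)) = 19.799
d((-6, -10), (7, -7)) = 13.3417
d((-6, -10), (4, 7)) = 19.7231
d((-6, -10), (9, 4)) = 20.5183
d((7, -7), (4, 7)) = 14.3178
d((7, -7), (9, 4)) = 11.1803
d((4, 7), (9, 4)) = 5.831

Closest pair: (-5, -10) and (-6, -10) with distance 1.0

The closest pair is (-5, -10) and (-6, -10) with Euclidean distance 1.0. For 5 points, brute-force pairwise comparison is shown above. For large n, the divide-and-conquer algorithm (sort by x, recurse on halves, check the dividing strip) achieves O(n log n).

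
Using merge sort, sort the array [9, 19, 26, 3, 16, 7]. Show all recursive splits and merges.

Merge sort trace:

Split: [9, 19, 26, 3, 16, 7] -> [9, 19, 26] and [3, 16, 7]
  Split: [9, 19, 26] -> [9] and [19, 26]
    Split: [19, 26] -> [19] and [26]
    Merge: [19] + [26] -> [19, 26]
  Merge: [9] + [19, 26] -> [9, 19, 26]
  Split: [3, 16, 7] -> [3] and [16, 7]
    Split: [16, 7] -> [16] and [7]
    Merge: [16] + [7] -> [7, 16]
  Merge: [3] + [7, 16] -> [3, 7, 16]
Merge: [9, 19, 26] + [3, 7, 16] -> [3, 7, 9, 16, 19, 26]

Final sorted array: [3, 7, 9, 16, 19, 26]

The merge sort proceeds by recursively splitting the array and merging sorted halves.
After all merges, the sorted array is [3, 7, 9, 16, 19, 26].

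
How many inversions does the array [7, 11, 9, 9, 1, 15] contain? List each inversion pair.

Finding inversions in [7, 11, 9, 9, 1, 15]:

(0, 4): arr[0]=7 > arr[4]=1
(1, 2): arr[1]=11 > arr[2]=9
(1, 3): arr[1]=11 > arr[3]=9
(1, 4): arr[1]=11 > arr[4]=1
(2, 4): arr[2]=9 > arr[4]=1
(3, 4): arr[3]=9 > arr[4]=1

Total inversions: 6

The array has 6 inversion(s): (0,4), (1,2), (1,3), (1,4), (2,4), (3,4). Each pair (i,j) satisfies i < j and arr[i] > arr[j].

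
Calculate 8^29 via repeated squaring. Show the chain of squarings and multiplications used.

Computing 8^29 by squaring (build up from 8^1; each line after the first costs one multiplication):

8^1 = 8
8^2 = (8^1)^2 = 8^2 = 64
8^3 = 8 * 8^2 = 8 * 64 = 512
8^6 = (8^3)^2 = 512^2 = 262144
8^7 = 8 * 8^6 = 8 * 262144 = 2097152
8^14 = (8^7)^2 = 2097152^2 = 4398046511104
8^28 = (8^14)^2 = 4398046511104^2 = 19342813113834066795298816
8^29 = 8 * 8^28 = 8 * 19342813113834066795298816 = 154742504910672534362390528

Result: 154742504910672534362390528
Multiplications needed: 7 (7 lines after 8^1)

8^29 = 154742504910672534362390528. Using exponentiation by squaring, this requires 7 multiplications. The key idea: if the exponent is even, square the half-power; if odd, multiply by the base once.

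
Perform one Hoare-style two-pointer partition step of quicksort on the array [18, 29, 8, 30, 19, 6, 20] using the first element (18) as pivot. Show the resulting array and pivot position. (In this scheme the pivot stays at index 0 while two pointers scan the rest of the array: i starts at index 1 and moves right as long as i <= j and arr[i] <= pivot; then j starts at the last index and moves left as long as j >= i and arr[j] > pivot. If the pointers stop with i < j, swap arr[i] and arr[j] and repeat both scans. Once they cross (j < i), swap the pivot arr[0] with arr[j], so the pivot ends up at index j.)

Hoare-style two-pointer partition with pivot = 18:

Initial array: [18, 29, 8, 30, 19, 6, 20]

Pointers start at i = 1, j = 6.
i stops at index 1 (arr[1]=29 > 18), j stops at index 5 (arr[5]=6 <= 18): swap arr[1] and arr[5], array becomes [18, 6, 8, 30, 19, 29, 20]
i ends at 3, j ends at 2: the pointers have crossed (j < i), so scanning stops.

Swap pivot arr[0] with arr[2] to place pivot at position 2: [8, 6, 18, 30, 19, 29, 20]
Pivot position: 2

After partitioning with pivot 18, the array becomes [8, 6, 18, 30, 19, 29, 20]. The pivot is placed at index 2. All elements to the left of the pivot are <= 18, and all elements to the right are > 18.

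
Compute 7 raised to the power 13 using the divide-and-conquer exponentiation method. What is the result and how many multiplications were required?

Computing 7^13 by squaring (build up from 7^1; each line after the first costs one multiplication):

7^1 = 7
7^2 = (7^1)^2 = 7^2 = 49
7^3 = 7 * 7^2 = 7 * 49 = 343
7^6 = (7^3)^2 = 343^2 = 117649
7^12 = (7^6)^2 = 117649^2 = 13841287201
7^13 = 7 * 7^12 = 7 * 13841287201 = 96889010407

Result: 96889010407
Multiplications needed: 5 (5 lines after 7^1)

7^13 = 96889010407. Using exponentiation by squaring, this requires 5 multiplications. The key idea: if the exponent is even, square the half-power; if odd, multiply by the base once.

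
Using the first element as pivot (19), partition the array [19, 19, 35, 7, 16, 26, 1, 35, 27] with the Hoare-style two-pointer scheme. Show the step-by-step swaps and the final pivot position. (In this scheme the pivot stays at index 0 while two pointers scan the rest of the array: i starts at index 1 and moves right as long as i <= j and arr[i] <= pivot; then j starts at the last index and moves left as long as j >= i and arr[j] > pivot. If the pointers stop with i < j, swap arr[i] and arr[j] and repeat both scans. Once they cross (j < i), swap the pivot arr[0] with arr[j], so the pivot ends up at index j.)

Hoare-style two-pointer partition with pivot = 19:

Initial array: [19, 19, 35, 7, 16, 26, 1, 35, 27]

Pointers start at i = 1, j = 8.
i stops at index 2 (arr[2]=35 > 19), j stops at index 6 (arr[6]=1 <= 19): swap arr[2] and arr[6], array becomes [19, 19, 1, 7, 16, 26, 35, 35, 27]
i ends at 5, j ends at 4: the pointers have crossed (j < i), so scanning stops.

Swap pivot arr[0] with arr[4] to place pivot at position 4: [16, 19, 1, 7, 19, 26, 35, 35, 27]
Pivot position: 4

After partitioning with pivot 19, the array becomes [16, 19, 1, 7, 19, 26, 35, 35, 27]. The pivot is placed at index 4. All elements to the left of the pivot are <= 19, and all elements to the right are > 19.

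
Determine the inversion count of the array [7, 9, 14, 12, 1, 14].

Finding inversions in [7, 9, 14, 12, 1, 14]:

(0, 4): arr[0]=7 > arr[4]=1
(1, 4): arr[1]=9 > arr[4]=1
(2, 3): arr[2]=14 > arr[3]=12
(2, 4): arr[2]=14 > arr[4]=1
(3, 4): arr[3]=12 > arr[4]=1

Total inversions: 5

The array has 5 inversion(s): (0,4), (1,4), (2,3), (2,4), (3,4). Each pair (i,j) satisfies i < j and arr[i] > arr[j].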